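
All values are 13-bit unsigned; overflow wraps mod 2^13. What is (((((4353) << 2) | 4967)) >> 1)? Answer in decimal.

4353 = 1000100000001
→ << 2 (mod 2^13) → 0010000000100 = 1028
4967 = 1001101100111
→ | → 1011101100111 = 5991
→ >> 1 → 0101110110011 = 2995

2995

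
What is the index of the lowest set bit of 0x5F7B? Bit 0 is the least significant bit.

0

0x5F7B = 101111101111011
Trailing zeros: 0, so the lowest set bit is bit 0 (value 1).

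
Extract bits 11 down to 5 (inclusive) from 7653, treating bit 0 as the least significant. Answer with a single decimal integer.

111

v = 0001110111100101
Shift right by 5: 00011101111
Mask low 7 bits: 1101111 = 111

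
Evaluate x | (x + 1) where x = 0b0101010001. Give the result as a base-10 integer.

339

x = 101010001 = 337
x + 1 = 101010010
OR    = 101010011 = 339
(x | (x + 1) sets the lowest cleared bit.)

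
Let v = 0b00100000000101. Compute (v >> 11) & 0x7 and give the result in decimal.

1

v = 00100000000101
Shift right by 11: 001
Mask low 3 bits: 001 = 1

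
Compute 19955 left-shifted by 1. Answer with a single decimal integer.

19955 = 0100110111110011
shift left by 1 → 1001101111100110 = 39910
(equivalently, 19955 × 2^1 = 19955 × 2)

39910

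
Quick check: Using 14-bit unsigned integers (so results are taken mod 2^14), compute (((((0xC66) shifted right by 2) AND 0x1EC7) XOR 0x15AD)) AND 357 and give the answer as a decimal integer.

0xC66 = 00110001100110
→ shifted right by 2 → 00001100011001 = 793
0x1EC7 = 01111011000111
→ AND → 00001000000001 = 513
0x15AD = 01010110101101
→ XOR → 01011110101100 = 6060
357 = 00000101100101
→ AND → 00000100100100 = 292

292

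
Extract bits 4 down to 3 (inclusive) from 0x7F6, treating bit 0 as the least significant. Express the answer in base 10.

2

v = 0011111110110
Shift right by 3: 0011111110
Mask low 2 bits: 10 = 2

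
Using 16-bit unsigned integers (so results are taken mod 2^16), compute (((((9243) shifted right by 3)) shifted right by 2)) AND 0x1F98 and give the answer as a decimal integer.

256

9243 = 0010010000011011
→ shifted right by 3 → 0000010010000011 = 1155
→ shifted right by 2 → 0000000100100000 = 288
0x1F98 = 0001111110011000
→ AND → 0000000100000000 = 256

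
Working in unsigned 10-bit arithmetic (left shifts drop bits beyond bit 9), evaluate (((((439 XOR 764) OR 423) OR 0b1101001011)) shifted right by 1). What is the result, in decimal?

503

439 = 0110110111
764 = 1011111100
→ XOR → 1101001011 = 843
423 = 0110100111
→ OR → 1111101111 = 1007
0b1101001011 = 1101001011
→ OR → 1111101111 = 1007
→ shifted right by 1 → 0111110111 = 503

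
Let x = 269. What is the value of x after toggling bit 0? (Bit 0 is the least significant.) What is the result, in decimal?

x = 100001101
bit 0 is currently 1; toggle it via x ^ (1 << 0) = x ^ 1
→ 100001100 = 268

268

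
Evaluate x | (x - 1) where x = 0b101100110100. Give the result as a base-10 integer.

x = 101100110100 = 2868
x - 1 = 101100110011
OR    = 101100110111 = 2871
(x | (x - 1) sets all bits below the lowest set bit.)

2871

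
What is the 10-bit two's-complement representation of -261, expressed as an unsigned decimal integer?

261 in 10 bits: 0100000101
Invert: 1011111010
Add 1:  1011111011 = 763
(Check: 2^10 - 261 = 1024 - 261 = 763.)

763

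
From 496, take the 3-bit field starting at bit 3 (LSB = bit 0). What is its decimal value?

v = 111110000
Shift right by 3: 111110
Mask low 3 bits: 110 = 6

6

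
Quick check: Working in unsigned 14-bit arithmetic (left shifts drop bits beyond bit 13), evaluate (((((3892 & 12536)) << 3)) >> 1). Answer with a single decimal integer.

3892 = 00111100110100
12536 = 11000011111000
→ & → 00000000110000 = 48
→ << 3 (mod 2^14) → 00000110000000 = 384
→ >> 1 → 00000011000000 = 192

192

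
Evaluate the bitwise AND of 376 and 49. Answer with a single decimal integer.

376 = 101111000
49 = 000110001
AND → 000110000 = 48

48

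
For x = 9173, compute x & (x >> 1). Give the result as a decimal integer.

448

x = 10001111010101 = 9173
x>>1 = 01000111101010
AND  = 00000111000000 = 448
(x & (x >> 1) has a 1 wherever x has two consecutive 1 bits.)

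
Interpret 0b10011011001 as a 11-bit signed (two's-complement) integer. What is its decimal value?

pattern = 10011011001 (MSB is 1 ⇒ negative)
Invert: 01100100110, add 1 → 01100100111 = 807, so the value is -807.
(Equivalently: 1241 - 2^11 = 1241 - 2048 = -807.)

-807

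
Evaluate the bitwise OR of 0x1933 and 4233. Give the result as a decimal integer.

6587

0x1933 = 1100100110011
4233 = 1000010001001
 OR → 1100110111011 = 6587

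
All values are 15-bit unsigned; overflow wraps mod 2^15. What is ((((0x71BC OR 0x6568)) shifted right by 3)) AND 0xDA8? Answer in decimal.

0x71BC = 111000110111100
0x6568 = 110010101101000
→ OR → 111010111111100 = 30204
→ shifted right by 3 → 000111010111111 = 3775
0xDA8 = 000110110101000
→ AND → 000110010101000 = 3240

3240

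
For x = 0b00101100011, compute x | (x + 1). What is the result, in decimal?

359

x = 101100011 = 355
x + 1 = 101100100
OR    = 101100111 = 359
(x | (x + 1) sets the lowest cleared bit.)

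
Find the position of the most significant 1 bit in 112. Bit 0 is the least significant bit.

6

112 = 1110000
The topmost 1 is at position 6 (since 2^6 = 64 ≤ 112 < 128).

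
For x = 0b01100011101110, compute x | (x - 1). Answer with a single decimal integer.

6383

x = 1100011101110 = 6382
x - 1 = 1100011101101
OR    = 1100011101111 = 6383
(x | (x - 1) sets all bits below the lowest set bit.)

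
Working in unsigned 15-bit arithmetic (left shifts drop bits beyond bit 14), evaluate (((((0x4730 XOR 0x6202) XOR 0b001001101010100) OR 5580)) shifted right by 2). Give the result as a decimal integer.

0x4730 = 100011100110000
0x6202 = 110001000000010
→ XOR → 010010100110010 = 9522
0b001001101010100 = 001001101010100
→ XOR → 011011001100110 = 13926
5580 = 001010111001100
→ OR → 011011111101110 = 14318
→ shifted right by 2 → 000110111111011 = 3579

3579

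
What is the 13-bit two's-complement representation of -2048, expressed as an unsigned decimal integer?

6144

2048 in 13 bits: 0100000000000
Invert: 1011111111111
Add 1:  1100000000000 = 6144
(Check: 2^13 - 2048 = 8192 - 2048 = 6144.)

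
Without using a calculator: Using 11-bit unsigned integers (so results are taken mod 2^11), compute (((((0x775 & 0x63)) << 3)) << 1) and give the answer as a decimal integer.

1552

0x775 = 11101110101
0x63 = 00001100011
→ & → 00001100001 = 97
→ << 3 (mod 2^11) → 01100001000 = 776
→ << 1 (mod 2^11) → 11000010000 = 1552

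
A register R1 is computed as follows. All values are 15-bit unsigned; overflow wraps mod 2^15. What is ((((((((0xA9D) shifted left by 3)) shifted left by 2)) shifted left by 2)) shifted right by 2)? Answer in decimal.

0xA9D = 000101010011101
→ shifted left by 3 (mod 2^15) → 101010011101000 = 21736
→ shifted left by 2 (mod 2^15) → 101001110100000 = 21408
→ shifted left by 2 (mod 2^15) → 100111010000000 = 20096
→ shifted right by 2 → 001001110100000 = 5024

5024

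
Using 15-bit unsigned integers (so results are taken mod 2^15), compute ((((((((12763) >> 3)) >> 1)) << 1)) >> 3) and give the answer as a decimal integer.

199

12763 = 011000111011011
→ >> 3 → 000011000111011 = 1595
→ >> 1 → 000001100011101 = 797
→ << 1 (mod 2^15) → 000011000111010 = 1594
→ >> 3 → 000000011000111 = 199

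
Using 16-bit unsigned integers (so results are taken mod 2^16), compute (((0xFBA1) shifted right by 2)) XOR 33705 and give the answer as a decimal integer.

48449

0xFBA1 = 1111101110100001
→ shifted right by 2 → 0011111011101000 = 16104
33705 = 1000001110101001
→ XOR → 1011110101000001 = 48449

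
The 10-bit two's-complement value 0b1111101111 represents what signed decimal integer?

-17

pattern = 1111101111 (MSB is 1 ⇒ negative)
Invert: 0000010000, add 1 → 0000010001 = 17, so the value is -17.
(Equivalently: 1007 - 2^10 = 1007 - 1024 = -17.)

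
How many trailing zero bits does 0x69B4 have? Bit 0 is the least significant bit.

2

0x69B4 = 110100110110100
Trailing zeros: 2, so the lowest set bit is bit 2 (value 4).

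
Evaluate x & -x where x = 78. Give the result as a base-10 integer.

x = 1001110 = 78
-x (two's complement) = …0110010
AND   = 0000010 = 2
(x & -x isolates the lowest set bit of x.)

2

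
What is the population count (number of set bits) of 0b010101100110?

6

n = 10101100110
Count the 1s: 1 + 1 + 1 + 1 + 1 + 1 = 6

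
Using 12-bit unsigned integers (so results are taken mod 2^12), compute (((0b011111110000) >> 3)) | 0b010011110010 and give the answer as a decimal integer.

1278

0b011111110000 = 011111110000
→ >> 3 → 000011111110 = 254
0b010011110010 = 010011110010
→ | → 010011111110 = 1278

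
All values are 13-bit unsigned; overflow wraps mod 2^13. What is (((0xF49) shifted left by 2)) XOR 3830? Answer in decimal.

0xF49 = 0111101001001
→ shifted left by 2 (mod 2^13) → 1110100100100 = 7460
3830 = 0111011110110
→ XOR → 1001111010010 = 5074

5074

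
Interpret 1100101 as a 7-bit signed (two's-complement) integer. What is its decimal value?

-27

pattern = 1100101 (MSB is 1 ⇒ negative)
Invert: 0011010, add 1 → 0011011 = 27, so the value is -27.
(Equivalently: 101 - 2^7 = 101 - 128 = -27.)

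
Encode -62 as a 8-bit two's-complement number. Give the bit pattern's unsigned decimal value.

194

62 in 8 bits: 00111110
Invert: 11000001
Add 1:  11000010 = 194
(Check: 2^8 - 62 = 256 - 62 = 194.)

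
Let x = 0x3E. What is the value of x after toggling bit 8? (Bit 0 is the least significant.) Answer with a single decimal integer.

318

x = 000111110
bit 8 is currently 0; toggle it via x ^ (1 << 8) = x ^ 256
→ 100111110 = 318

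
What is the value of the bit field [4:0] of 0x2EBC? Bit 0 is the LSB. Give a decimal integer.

28

v = 10111010111100
Shift right by 0: 10111010111100
Mask low 5 bits: 11100 = 28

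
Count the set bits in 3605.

6

3605 = 111000010101
Count the 1s: 1 + 1 + 1 + 1 + 1 + 1 = 6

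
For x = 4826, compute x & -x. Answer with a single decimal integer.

x = 1001011011010 = 4826
-x (two's complement) = …0110100100110
AND   = 0000000000010 = 2
(x & -x isolates the lowest set bit of x.)

2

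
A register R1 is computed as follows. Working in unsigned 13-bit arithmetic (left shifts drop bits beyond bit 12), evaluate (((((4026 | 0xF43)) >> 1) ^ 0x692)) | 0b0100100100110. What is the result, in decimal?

2415

4026 = 0111110111010
0xF43 = 0111101000011
→ | → 0111111111011 = 4091
→ >> 1 → 0011111111101 = 2045
0x692 = 0011010010010
→ ^ → 0000101101111 = 367
0b0100100100110 = 0100100100110
→ | → 0100101101111 = 2415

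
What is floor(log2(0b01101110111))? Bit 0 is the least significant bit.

9

0b01101110111 = 1101110111
The topmost 1 is at position 9 (since 2^9 = 512 ≤ 887 < 1024).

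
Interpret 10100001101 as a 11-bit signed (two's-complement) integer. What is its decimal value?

-755

pattern = 10100001101 (MSB is 1 ⇒ negative)
Invert: 01011110010, add 1 → 01011110011 = 755, so the value is -755.
(Equivalently: 1293 - 2^11 = 1293 - 2048 = -755.)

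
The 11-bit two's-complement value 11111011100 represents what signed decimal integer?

pattern = 11111011100 (MSB is 1 ⇒ negative)
Invert: 00000100011, add 1 → 00000100100 = 36, so the value is -36.
(Equivalently: 2012 - 2^11 = 2012 - 2048 = -36.)

-36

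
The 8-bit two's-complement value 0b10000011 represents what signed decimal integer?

-125

pattern = 10000011 (MSB is 1 ⇒ negative)
Invert: 01111100, add 1 → 01111101 = 125, so the value is -125.
(Equivalently: 131 - 2^8 = 131 - 256 = -125.)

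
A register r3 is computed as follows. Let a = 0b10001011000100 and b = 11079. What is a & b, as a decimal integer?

8772

a = 10001011000100
11079 = 10101101000111
AND → 10001001000100 = 8772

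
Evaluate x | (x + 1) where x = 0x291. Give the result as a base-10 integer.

x = 1010010001 = 657
x + 1 = 1010010010
OR    = 1010010011 = 659
(x | (x + 1) sets the lowest cleared bit.)

659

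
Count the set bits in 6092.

6092 = 1011111001100
Count the 1s: 1 + 1 + 1 + 1 + 1 + 1 + 1 + 1 = 8

8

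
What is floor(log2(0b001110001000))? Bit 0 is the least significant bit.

0b001110001000 = 1110001000
The topmost 1 is at position 9 (since 2^9 = 512 ≤ 904 < 1024).

9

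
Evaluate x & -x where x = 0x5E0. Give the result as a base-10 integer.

x = 10111100000 = 1504
-x (two's complement) = …01000100000
AND   = 00000100000 = 32
(x & -x isolates the lowest set bit of x.)

32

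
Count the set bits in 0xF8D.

8

0xF8D = 111110001101
Count the 1s: 1 + 1 + 1 + 1 + 1 + 1 + 1 + 1 = 8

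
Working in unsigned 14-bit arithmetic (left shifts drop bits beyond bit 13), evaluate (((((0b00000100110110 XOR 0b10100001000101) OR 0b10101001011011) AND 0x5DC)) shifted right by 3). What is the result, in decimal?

43

0b00000100110110 = 00000100110110
0b10100001000101 = 10100001000101
→ XOR → 10100101110011 = 10611
0b10101001011011 = 10101001011011
→ OR → 10101101111011 = 11131
0x5DC = 00010111011100
→ AND → 00000101011000 = 344
→ shifted right by 3 → 00000000101011 = 43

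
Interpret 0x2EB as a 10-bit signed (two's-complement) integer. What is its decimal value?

-277

pattern = 1011101011 (MSB is 1 ⇒ negative)
Invert: 0100010100, add 1 → 0100010101 = 277, so the value is -277.
(Equivalently: 747 - 2^10 = 747 - 1024 = -277.)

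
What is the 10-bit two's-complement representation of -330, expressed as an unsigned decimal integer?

694

330 in 10 bits: 0101001010
Invert: 1010110101
Add 1:  1010110110 = 694
(Check: 2^10 - 330 = 1024 - 330 = 694.)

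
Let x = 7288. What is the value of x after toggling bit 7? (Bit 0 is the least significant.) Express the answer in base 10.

x = 1110001111000
bit 7 is currently 0; toggle it via x ^ (1 << 7) = x ^ 128
→ 1110011111000 = 7416

7416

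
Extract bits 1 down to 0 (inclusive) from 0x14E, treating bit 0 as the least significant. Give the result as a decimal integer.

v = 101001110
Shift right by 0: 101001110
Mask low 2 bits: 10 = 2

2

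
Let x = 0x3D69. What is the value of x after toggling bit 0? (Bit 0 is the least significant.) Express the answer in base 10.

x = 011110101101001
bit 0 is currently 1; toggle it via x ^ (1 << 0) = x ^ 1
→ 011110101101000 = 15720

15720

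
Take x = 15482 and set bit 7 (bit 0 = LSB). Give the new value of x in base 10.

15610

x = 11110001111010
bit 7 is currently 0; set it via x | (1 << 7) = x | 128
→ 11110011111010 = 15610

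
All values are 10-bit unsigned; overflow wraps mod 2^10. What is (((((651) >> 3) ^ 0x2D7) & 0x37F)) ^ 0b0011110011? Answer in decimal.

651 = 1010001011
→ >> 3 → 0001010001 = 81
0x2D7 = 1011010111
→ ^ → 1010000110 = 646
0x37F = 1101111111
→ & → 1000000110 = 518
0b0011110011 = 0011110011
→ ^ → 1011110101 = 757

757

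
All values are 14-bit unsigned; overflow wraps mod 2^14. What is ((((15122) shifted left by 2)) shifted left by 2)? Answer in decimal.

15122 = 11101100010010
→ shifted left by 2 (mod 2^14) → 10110001001000 = 11336
→ shifted left by 2 (mod 2^14) → 11000100100000 = 12576

12576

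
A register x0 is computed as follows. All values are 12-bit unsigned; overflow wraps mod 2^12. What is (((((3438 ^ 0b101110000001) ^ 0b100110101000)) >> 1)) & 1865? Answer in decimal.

1793

3438 = 110101101110
0b101110000001 = 101110000001
→ ^ → 011011101111 = 1775
0b100110101000 = 100110101000
→ ^ → 111101000111 = 3911
→ >> 1 → 011110100011 = 1955
1865 = 011101001001
→ & → 011100000001 = 1793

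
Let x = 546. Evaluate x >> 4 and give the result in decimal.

34

546 = 1000100010
shift right by 4 → 0000100010 = 34
(equivalently, floor(546 / 16))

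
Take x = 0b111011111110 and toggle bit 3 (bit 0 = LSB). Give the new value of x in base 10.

3830

x = 111011111110
bit 3 is currently 1; toggle it via x ^ (1 << 3) = x ^ 8
→ 111011110110 = 3830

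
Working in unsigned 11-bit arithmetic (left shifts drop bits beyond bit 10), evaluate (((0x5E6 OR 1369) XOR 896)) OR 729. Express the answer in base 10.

0x5E6 = 10111100110
1369 = 10101011001
→ OR → 10111111111 = 1535
896 = 01110000000
→ XOR → 11001111111 = 1663
729 = 01011011001
→ OR → 11011111111 = 1791

1791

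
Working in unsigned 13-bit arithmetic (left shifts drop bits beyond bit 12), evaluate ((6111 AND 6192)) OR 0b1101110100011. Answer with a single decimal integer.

7091

6111 = 1011111011111
6192 = 1100000110000
→ AND → 1000000010000 = 4112
0b1101110100011 = 1101110100011
→ OR → 1101110110011 = 7091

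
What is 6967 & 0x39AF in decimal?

6967 = 01101100110111
0x39AF = 11100110101111
AND → 01100100100111 = 6439

6439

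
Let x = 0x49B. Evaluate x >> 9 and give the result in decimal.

0x49B = 10010011011
shift right by 9 → 00000000010 = 2
(equivalently, floor(1179 / 512))

2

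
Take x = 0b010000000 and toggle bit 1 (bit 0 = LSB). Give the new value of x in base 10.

130

x = 010000000
bit 1 is currently 0; toggle it via x ^ (1 << 1) = x ^ 2
→ 010000010 = 130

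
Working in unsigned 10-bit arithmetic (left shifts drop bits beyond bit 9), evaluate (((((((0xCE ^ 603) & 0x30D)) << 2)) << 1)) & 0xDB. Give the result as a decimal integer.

8

0xCE = 0011001110
603 = 1001011011
→ ^ → 1010010101 = 661
0x30D = 1100001101
→ & → 1000000101 = 517
→ << 2 (mod 2^10) → 0000010100 = 20
→ << 1 (mod 2^10) → 0000101000 = 40
0xDB = 0011011011
→ & → 0000001000 = 8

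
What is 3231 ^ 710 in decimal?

3673

3231 = 110010011111
710 = 001011000110
XOR → 111001011001 = 3673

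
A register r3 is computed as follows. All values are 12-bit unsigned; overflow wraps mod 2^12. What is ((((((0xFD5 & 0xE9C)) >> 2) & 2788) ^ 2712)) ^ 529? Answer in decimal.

2605

0xFD5 = 111111010101
0xE9C = 111010011100
→ & → 111010010100 = 3732
→ >> 2 → 001110100101 = 933
2788 = 101011100100
→ & → 001010100100 = 676
2712 = 101010011000
→ ^ → 100000111100 = 2108
529 = 001000010001
→ ^ → 101000101101 = 2605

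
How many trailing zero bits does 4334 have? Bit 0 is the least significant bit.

4334 = 1000011101110
Trailing zeros: 1, so the lowest set bit is bit 1 (value 2).

1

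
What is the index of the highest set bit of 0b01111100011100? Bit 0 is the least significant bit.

12

0b01111100011100 = 1111100011100
The topmost 1 is at position 12 (since 2^12 = 4096 ≤ 7964 < 8192).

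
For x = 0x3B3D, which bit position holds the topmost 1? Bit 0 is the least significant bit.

0x3B3D = 11101100111101
The topmost 1 is at position 13 (since 2^13 = 8192 ≤ 15165 < 16384).

13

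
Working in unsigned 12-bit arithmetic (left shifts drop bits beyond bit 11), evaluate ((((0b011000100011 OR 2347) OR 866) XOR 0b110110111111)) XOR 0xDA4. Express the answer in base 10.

3952

0b011000100011 = 011000100011
2347 = 100100101011
→ OR → 111100101011 = 3883
866 = 001101100010
→ OR → 111101101011 = 3947
0b110110111111 = 110110111111
→ XOR → 001011010100 = 724
0xDA4 = 110110100100
→ XOR → 111101110000 = 3952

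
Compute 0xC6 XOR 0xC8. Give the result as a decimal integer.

14

0xC6 = 11000110
0xC8 = 11001000
XOR → 00001110 = 14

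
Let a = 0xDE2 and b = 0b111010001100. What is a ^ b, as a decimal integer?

878

0xDE2 = 110111100010
b = 111010001100
XOR → 001101101110 = 878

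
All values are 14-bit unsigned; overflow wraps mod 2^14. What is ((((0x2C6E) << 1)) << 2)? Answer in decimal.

0x2C6E = 10110001101110
→ << 1 (mod 2^14) → 01100011011100 = 6364
→ << 2 (mod 2^14) → 10001101110000 = 9072

9072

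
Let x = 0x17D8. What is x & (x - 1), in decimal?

6096

x = 1011111011000 = 6104
x - 1 = 1011111010111
AND   = 1011111010000 = 6096
(x & (x - 1) clears the lowest set bit of x.)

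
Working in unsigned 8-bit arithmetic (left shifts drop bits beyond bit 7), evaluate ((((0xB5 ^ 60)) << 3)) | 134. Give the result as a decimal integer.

206

0xB5 = 10110101
60 = 00111100
→ ^ → 10001001 = 137
→ << 3 (mod 2^8) → 01001000 = 72
134 = 10000110
→ | → 11001110 = 206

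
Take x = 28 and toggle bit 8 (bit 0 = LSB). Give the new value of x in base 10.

x = 000000011100
bit 8 is currently 0; toggle it via x ^ (1 << 8) = x ^ 256
→ 000100011100 = 284

284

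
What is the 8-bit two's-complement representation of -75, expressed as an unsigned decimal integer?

75 in 8 bits: 01001011
Invert: 10110100
Add 1:  10110101 = 181
(Check: 2^8 - 75 = 256 - 75 = 181.)

181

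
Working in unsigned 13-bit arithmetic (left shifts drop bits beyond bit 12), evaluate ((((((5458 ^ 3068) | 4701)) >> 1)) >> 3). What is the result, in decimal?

495

5458 = 1010101010010
3068 = 0101111111100
→ ^ → 1111010101110 = 7854
4701 = 1001001011101
→ | → 1111011111111 = 7935
→ >> 1 → 0111101111111 = 3967
→ >> 3 → 0000111101111 = 495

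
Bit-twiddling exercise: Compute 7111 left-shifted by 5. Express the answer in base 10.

7111 = 000001101111000111
shift left by 5 → 110111100011100000 = 227552
(equivalently, 7111 × 2^5 = 7111 × 32)

227552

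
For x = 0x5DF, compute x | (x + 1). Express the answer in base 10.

1535

x = 10111011111 = 1503
x + 1 = 10111100000
OR    = 10111111111 = 1535
(x | (x + 1) sets the lowest cleared bit.)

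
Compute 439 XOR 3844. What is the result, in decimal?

439 = 000110110111
3844 = 111100000100
XOR → 111010110011 = 3763

3763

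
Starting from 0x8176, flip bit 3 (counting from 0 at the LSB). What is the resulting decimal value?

x = 1000000101110110
bit 3 is currently 0; toggle it via x ^ (1 << 3) = x ^ 8
→ 1000000101111110 = 33150

33150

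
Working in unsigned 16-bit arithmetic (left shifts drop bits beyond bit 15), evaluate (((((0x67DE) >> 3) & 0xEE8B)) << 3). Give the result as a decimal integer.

25688

0x67DE = 0110011111011110
→ >> 3 → 0000110011111011 = 3323
0xEE8B = 1110111010001011
→ & → 0000110010001011 = 3211
→ << 3 (mod 2^16) → 0110010001011000 = 25688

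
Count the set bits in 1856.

1856 = 11101000000
Count the 1s: 1 + 1 + 1 + 1 = 4

4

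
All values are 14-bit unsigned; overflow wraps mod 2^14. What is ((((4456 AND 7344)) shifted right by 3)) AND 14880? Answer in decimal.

4456 = 01000101101000
7344 = 01110010110000
→ AND → 01000000100000 = 4128
→ shifted right by 3 → 00001000000100 = 516
14880 = 11101000100000
→ AND → 00001000000000 = 512

512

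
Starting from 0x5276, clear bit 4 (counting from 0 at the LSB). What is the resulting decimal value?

x = 0101001001110110
bit 4 is currently 1; clear it via x & ~(1 << 4) = x & ~16
→ 0101001001100110 = 21094

21094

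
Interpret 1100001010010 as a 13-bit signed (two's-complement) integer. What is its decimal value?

pattern = 1100001010010 (MSB is 1 ⇒ negative)
Invert: 0011110101101, add 1 → 0011110101110 = 1966, so the value is -1966.
(Equivalently: 6226 - 2^13 = 6226 - 8192 = -1966.)

-1966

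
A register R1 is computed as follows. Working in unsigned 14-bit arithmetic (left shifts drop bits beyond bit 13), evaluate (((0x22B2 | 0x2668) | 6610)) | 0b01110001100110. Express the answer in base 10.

0x22B2 = 10001010110010
0x2668 = 10011001101000
→ | → 10011011111010 = 9978
6610 = 01100111010010
→ | → 11111111111010 = 16378
0b01110001100110 = 01110001100110
→ | → 11111111111110 = 16382

16382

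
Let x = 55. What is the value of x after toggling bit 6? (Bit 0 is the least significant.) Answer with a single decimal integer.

119

x = 000000110111
bit 6 is currently 0; toggle it via x ^ (1 << 6) = x ^ 64
→ 000001110111 = 119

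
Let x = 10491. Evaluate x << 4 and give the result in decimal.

167856

10491 = 000010100011111011
shift left by 4 → 101000111110110000 = 167856
(equivalently, 10491 × 2^4 = 10491 × 16)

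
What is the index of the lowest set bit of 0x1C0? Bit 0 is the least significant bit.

0x1C0 = 111000000
Trailing zeros: 6, so the lowest set bit is bit 6 (value 64).

6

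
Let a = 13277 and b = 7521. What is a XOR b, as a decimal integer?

13277 = 11001111011101
7521 = 01110101100001
XOR → 10111010111100 = 11964

11964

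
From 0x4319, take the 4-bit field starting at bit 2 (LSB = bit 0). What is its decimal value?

6

v = 100001100011001
Shift right by 2: 1000011000110
Mask low 4 bits: 0110 = 6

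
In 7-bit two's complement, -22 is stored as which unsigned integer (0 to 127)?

106

22 in 7 bits: 0010110
Invert: 1101001
Add 1:  1101010 = 106
(Check: 2^7 - 22 = 128 - 22 = 106.)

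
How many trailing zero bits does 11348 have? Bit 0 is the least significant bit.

2

11348 = 10110001010100
Trailing zeros: 2, so the lowest set bit is bit 2 (value 4).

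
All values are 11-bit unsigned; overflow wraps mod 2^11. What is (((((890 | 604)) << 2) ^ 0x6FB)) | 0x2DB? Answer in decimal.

987

890 = 01101111010
604 = 01001011100
→ | → 01101111110 = 894
→ << 2 (mod 2^11) → 10111111000 = 1528
0x6FB = 11011111011
→ ^ → 01100000011 = 771
0x2DB = 01011011011
→ | → 01111011011 = 987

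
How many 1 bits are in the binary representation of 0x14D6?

7

0x14D6 = 1010011010110
Count the 1s: 1 + 1 + 1 + 1 + 1 + 1 + 1 = 7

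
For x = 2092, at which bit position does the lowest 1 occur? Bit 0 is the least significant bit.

2

2092 = 100000101100
Trailing zeros: 2, so the lowest set bit is bit 2 (value 4).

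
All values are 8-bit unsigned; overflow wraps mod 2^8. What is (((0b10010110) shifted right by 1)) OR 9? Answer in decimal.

75

0b10010110 = 10010110
→ shifted right by 1 → 01001011 = 75
9 = 00001001
→ OR → 01001011 = 75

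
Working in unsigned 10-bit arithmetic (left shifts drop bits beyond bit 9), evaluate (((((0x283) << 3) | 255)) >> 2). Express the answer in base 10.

63

0x283 = 1010000011
→ << 3 (mod 2^10) → 0000011000 = 24
255 = 0011111111
→ | → 0011111111 = 255
→ >> 2 → 0000111111 = 63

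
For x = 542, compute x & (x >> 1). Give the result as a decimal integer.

x = 1000011110 = 542
x>>1 = 0100001111
AND  = 0000001110 = 14
(x & (x >> 1) has a 1 wherever x has two consecutive 1 bits.)

14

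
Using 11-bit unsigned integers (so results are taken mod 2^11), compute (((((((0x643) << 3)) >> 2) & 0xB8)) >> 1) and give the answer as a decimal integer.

64

0x643 = 11001000011
→ << 3 (mod 2^11) → 01000011000 = 536
→ >> 2 → 00010000110 = 134
0xB8 = 00010111000
→ & → 00010000000 = 128
→ >> 1 → 00001000000 = 64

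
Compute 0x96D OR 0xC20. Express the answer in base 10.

0x96D = 100101101101
0xC20 = 110000100000
 OR → 110101101101 = 3437

3437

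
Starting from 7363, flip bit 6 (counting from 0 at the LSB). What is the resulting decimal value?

7299

x = 1110011000011
bit 6 is currently 1; toggle it via x ^ (1 << 6) = x ^ 64
→ 1110010000011 = 7299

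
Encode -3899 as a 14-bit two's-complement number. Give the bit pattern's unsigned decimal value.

12485

3899 in 14 bits: 00111100111011
Invert: 11000011000100
Add 1:  11000011000101 = 12485
(Check: 2^14 - 3899 = 16384 - 3899 = 12485.)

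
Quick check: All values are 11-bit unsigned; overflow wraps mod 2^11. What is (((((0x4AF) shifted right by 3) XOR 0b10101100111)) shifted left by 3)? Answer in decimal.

1936

0x4AF = 10010101111
→ shifted right by 3 → 00010010101 = 149
0b10101100111 = 10101100111
→ XOR → 10111110010 = 1522
→ shifted left by 3 (mod 2^11) → 11110010000 = 1936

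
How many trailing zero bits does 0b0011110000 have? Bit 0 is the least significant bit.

0b0011110000 = 11110000
Trailing zeros: 4, so the lowest set bit is bit 4 (value 16).

4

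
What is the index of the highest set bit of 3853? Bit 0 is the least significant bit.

11

3853 = 111100001101
The topmost 1 is at position 11 (since 2^11 = 2048 ≤ 3853 < 4096).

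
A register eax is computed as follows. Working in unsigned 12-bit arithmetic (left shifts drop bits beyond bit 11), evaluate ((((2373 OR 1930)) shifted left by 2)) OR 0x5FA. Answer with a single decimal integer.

4094

2373 = 100101000101
1930 = 011110001010
→ OR → 111111001111 = 4047
→ shifted left by 2 (mod 2^12) → 111100111100 = 3900
0x5FA = 010111111010
→ OR → 111111111110 = 4094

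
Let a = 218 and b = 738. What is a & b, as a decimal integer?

194

218 = 0011011010
738 = 1011100010
AND → 0011000010 = 194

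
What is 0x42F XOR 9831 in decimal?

8776

0x42F = 00010000101111
9831 = 10011001100111
XOR → 10001001001000 = 8776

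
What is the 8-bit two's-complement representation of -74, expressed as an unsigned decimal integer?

74 in 8 bits: 01001010
Invert: 10110101
Add 1:  10110110 = 182
(Check: 2^8 - 74 = 256 - 74 = 182.)

182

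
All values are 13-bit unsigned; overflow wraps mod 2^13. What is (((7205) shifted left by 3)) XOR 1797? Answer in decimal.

7205 = 1110000100101
→ shifted left by 3 (mod 2^13) → 0000100101000 = 296
1797 = 0011100000101
→ XOR → 0011000101101 = 1581

1581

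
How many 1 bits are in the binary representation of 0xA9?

0xA9 = 10101001
Count the 1s: 1 + 1 + 1 + 1 = 4

4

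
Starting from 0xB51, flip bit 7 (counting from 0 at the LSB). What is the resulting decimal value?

x = 101101010001
bit 7 is currently 0; toggle it via x ^ (1 << 7) = x ^ 128
→ 101111010001 = 3025

3025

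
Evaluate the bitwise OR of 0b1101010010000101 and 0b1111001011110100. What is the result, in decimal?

a = 1101010010000101
b = 1111001011110100
 OR → 1111011011110101 = 63221

63221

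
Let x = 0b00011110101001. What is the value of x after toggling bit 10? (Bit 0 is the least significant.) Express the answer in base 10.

x = 00011110101001
bit 10 is currently 1; toggle it via x ^ (1 << 10) = x ^ 1024
→ 00001110101001 = 937

937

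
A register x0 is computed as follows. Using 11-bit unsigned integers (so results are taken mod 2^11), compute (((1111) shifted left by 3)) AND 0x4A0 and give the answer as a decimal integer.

1111 = 10001010111
→ shifted left by 3 (mod 2^11) → 01010111000 = 696
0x4A0 = 10010100000
→ AND → 00010100000 = 160

160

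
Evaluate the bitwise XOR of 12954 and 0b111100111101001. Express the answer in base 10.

12954 = 011001010011010
b = 111100111101001
XOR → 100101101110011 = 19315

19315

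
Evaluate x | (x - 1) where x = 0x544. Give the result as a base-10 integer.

1351

x = 10101000100 = 1348
x - 1 = 10101000011
OR    = 10101000111 = 1351
(x | (x - 1) sets all bits below the lowest set bit.)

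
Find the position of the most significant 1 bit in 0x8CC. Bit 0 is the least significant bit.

11

0x8CC = 100011001100
The topmost 1 is at position 11 (since 2^11 = 2048 ≤ 2252 < 4096).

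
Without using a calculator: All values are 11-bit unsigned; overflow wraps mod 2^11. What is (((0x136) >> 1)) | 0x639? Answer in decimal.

1723

0x136 = 00100110110
→ >> 1 → 00010011011 = 155
0x639 = 11000111001
→ | → 11010111011 = 1723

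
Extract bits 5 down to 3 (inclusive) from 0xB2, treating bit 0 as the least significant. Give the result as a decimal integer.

6

v = 10110010
Shift right by 3: 10110
Mask low 3 bits: 110 = 6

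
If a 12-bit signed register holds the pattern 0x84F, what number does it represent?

pattern = 100001001111 (MSB is 1 ⇒ negative)
Invert: 011110110000, add 1 → 011110110001 = 1969, so the value is -1969.
(Equivalently: 2127 - 2^12 = 2127 - 4096 = -1969.)

-1969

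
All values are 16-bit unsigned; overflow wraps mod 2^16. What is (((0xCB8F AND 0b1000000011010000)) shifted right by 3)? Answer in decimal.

4112

0xCB8F = 1100101110001111
0b1000000011010000 = 1000000011010000
→ AND → 1000000010000000 = 32896
→ shifted right by 3 → 0001000000010000 = 4112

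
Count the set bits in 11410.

11410 = 10110010010010
Count the 1s: 1 + 1 + 1 + 1 + 1 + 1 = 6

6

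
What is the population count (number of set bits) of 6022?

6022 = 1011110000110
Count the 1s: 1 + 1 + 1 + 1 + 1 + 1 + 1 = 7

7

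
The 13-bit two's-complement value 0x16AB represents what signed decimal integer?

pattern = 1011010101011 (MSB is 1 ⇒ negative)
Invert: 0100101010100, add 1 → 0100101010101 = 2389, so the value is -2389.
(Equivalently: 5803 - 2^13 = 5803 - 8192 = -2389.)

-2389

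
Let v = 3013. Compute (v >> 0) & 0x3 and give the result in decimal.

1

v = 0101111000101
Shift right by 0: 0101111000101
Mask low 2 bits: 01 = 1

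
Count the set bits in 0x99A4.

0x99A4 = 1001100110100100
Count the 1s: 1 + 1 + 1 + 1 + 1 + 1 + 1 = 7

7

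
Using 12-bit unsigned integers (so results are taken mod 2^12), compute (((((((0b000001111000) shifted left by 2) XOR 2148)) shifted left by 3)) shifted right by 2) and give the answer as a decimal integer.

0b000001111000 = 000001111000
→ shifted left by 2 (mod 2^12) → 000111100000 = 480
2148 = 100001100100
→ XOR → 100110000100 = 2436
→ shifted left by 3 (mod 2^12) → 110000100000 = 3104
→ shifted right by 2 → 001100001000 = 776

776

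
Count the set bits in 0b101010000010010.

n = 101010000010010
Count the 1s: 1 + 1 + 1 + 1 + 1 = 5

5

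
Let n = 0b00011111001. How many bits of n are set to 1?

6

n = 11111001
Count the 1s: 1 + 1 + 1 + 1 + 1 + 1 = 6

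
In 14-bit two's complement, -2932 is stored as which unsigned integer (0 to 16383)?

13452

2932 in 14 bits: 00101101110100
Invert: 11010010001011
Add 1:  11010010001100 = 13452
(Check: 2^14 - 2932 = 16384 - 2932 = 13452.)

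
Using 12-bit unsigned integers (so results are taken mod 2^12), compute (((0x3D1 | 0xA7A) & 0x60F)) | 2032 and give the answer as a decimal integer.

0x3D1 = 001111010001
0xA7A = 101001111010
→ | → 101111111011 = 3067
0x60F = 011000001111
→ & → 001000001011 = 523
2032 = 011111110000
→ | → 011111111011 = 2043

2043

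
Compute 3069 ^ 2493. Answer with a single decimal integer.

576

3069 = 101111111101
2493 = 100110111101
XOR → 001001000000 = 576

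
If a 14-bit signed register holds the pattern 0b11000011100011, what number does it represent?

-3869

pattern = 11000011100011 (MSB is 1 ⇒ negative)
Invert: 00111100011100, add 1 → 00111100011101 = 3869, so the value is -3869.
(Equivalently: 12515 - 2^14 = 12515 - 16384 = -3869.)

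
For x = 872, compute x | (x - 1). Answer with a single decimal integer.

x = 1101101000 = 872
x - 1 = 1101100111
OR    = 1101101111 = 879
(x | (x - 1) sets all bits below the lowest set bit.)

879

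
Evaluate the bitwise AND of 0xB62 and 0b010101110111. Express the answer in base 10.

354

0xB62 = 101101100010
b = 010101110111
AND → 000101100010 = 354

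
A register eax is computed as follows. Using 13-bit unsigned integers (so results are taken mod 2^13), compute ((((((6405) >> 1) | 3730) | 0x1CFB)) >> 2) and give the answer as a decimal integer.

6405 = 1100100000101
→ >> 1 → 0110010000010 = 3202
3730 = 0111010010010
→ | → 0111010010010 = 3730
0x1CFB = 1110011111011
→ | → 1111011111011 = 7931
→ >> 2 → 0011110111110 = 1982

1982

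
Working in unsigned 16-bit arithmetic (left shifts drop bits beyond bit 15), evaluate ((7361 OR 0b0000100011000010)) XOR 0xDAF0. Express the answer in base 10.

7361 = 0001110011000001
0b0000100011000010 = 0000100011000010
→ OR → 0001110011000011 = 7363
0xDAF0 = 1101101011110000
→ XOR → 1100011000110011 = 50739

50739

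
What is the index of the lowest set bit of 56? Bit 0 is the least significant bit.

56 = 111000
Trailing zeros: 3, so the lowest set bit is bit 3 (value 8).

3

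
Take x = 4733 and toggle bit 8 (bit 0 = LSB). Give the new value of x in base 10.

4989

x = 1001001111101
bit 8 is currently 0; toggle it via x ^ (1 << 8) = x ^ 256
→ 1001101111101 = 4989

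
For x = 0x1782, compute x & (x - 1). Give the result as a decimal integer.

x = 1011110000010 = 6018
x - 1 = 1011110000001
AND   = 1011110000000 = 6016
(x & (x - 1) clears the lowest set bit of x.)

6016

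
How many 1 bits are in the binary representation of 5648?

5648 = 1011000010000
Count the 1s: 1 + 1 + 1 + 1 = 4

4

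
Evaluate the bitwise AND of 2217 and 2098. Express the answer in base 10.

2217 = 100010101001
2098 = 100000110010
AND → 100000100000 = 2080

2080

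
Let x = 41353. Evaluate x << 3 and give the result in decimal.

41353 = 0001010000110001001
shift left by 3 → 1010000110001001000 = 330824
(equivalently, 41353 × 2^3 = 41353 × 8)

330824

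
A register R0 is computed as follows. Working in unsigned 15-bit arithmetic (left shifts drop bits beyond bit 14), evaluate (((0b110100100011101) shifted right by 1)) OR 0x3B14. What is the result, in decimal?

16286

0b110100100011101 = 110100100011101
→ shifted right by 1 → 011010010001110 = 13454
0x3B14 = 011101100010100
→ OR → 011111110011110 = 16286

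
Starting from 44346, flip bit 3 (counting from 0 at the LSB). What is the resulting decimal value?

44338

x = 1010110100111010
bit 3 is currently 1; toggle it via x ^ (1 << 3) = x ^ 8
→ 1010110100110010 = 44338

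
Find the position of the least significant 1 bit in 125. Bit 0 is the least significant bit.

0

125 = 1111101
Trailing zeros: 0, so the lowest set bit is bit 0 (value 1).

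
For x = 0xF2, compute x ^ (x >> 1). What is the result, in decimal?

139

x = 11110010 = 242
x>>1 = 01111001
XOR  = 10001011 = 139
(x ^ (x >> 1) gives the standard binary-reflected Gray code of x.)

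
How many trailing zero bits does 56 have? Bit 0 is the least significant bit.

3

56 = 111000
Trailing zeros: 3, so the lowest set bit is bit 3 (value 8).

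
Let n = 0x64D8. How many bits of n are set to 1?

0x64D8 = 110010011011000
Count the 1s: 1 + 1 + 1 + 1 + 1 + 1 + 1 = 7

7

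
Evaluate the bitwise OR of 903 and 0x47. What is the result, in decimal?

903 = 1110000111
0x47 = 0001000111
 OR → 1111000111 = 967

967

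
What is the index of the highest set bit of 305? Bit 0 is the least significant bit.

8

305 = 100110001
The topmost 1 is at position 8 (since 2^8 = 256 ≤ 305 < 512).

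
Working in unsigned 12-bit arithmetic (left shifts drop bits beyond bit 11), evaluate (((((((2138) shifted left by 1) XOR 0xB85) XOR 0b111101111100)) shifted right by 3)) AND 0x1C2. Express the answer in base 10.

2138 = 100001011010
→ shifted left by 1 (mod 2^12) → 000010110100 = 180
0xB85 = 101110000101
→ XOR → 101100110001 = 2865
0b111101111100 = 111101111100
→ XOR → 010001001101 = 1101
→ shifted right by 3 → 000010001001 = 137
0x1C2 = 000111000010
→ AND → 000010000000 = 128

128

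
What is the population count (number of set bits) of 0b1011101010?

6

n = 1011101010
Count the 1s: 1 + 1 + 1 + 1 + 1 + 1 = 6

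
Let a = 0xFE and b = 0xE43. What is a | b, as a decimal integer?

0xFE = 000011111110
0xE43 = 111001000011
 OR → 111011111111 = 3839

3839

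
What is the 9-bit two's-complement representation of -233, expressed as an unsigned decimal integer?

279

233 in 9 bits: 011101001
Invert: 100010110
Add 1:  100010111 = 279
(Check: 2^9 - 233 = 512 - 233 = 279.)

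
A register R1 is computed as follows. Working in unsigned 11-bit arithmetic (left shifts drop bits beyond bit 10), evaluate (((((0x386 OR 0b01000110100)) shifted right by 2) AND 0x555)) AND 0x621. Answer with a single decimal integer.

1

0x386 = 01110000110
0b01000110100 = 01000110100
→ OR → 01110110110 = 950
→ shifted right by 2 → 00011101101 = 237
0x555 = 10101010101
→ AND → 00001000101 = 69
0x621 = 11000100001
→ AND → 00000000001 = 1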